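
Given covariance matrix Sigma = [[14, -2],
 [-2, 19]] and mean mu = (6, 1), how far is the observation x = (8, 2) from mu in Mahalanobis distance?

Step 1 — centre the observation: (x - mu) = (2, 1).

Step 2 — invert Sigma. det(Sigma) = 14·19 - (-2)² = 262.
  Sigma^{-1} = (1/det) · [[d, -b], [-b, a]] = [[0.0725, 0.0076],
 [0.0076, 0.0534]].

Step 3 — form the quadratic (x - mu)^T · Sigma^{-1} · (x - mu):
  Sigma^{-1} · (x - mu) = (0.1527, 0.0687).
  (x - mu)^T · [Sigma^{-1} · (x - mu)] = (2)·(0.1527) + (1)·(0.0687) = 0.374.

Step 4 — take square root: d = √(0.374) ≈ 0.6116.

d(x, mu) = √(0.374) ≈ 0.6116


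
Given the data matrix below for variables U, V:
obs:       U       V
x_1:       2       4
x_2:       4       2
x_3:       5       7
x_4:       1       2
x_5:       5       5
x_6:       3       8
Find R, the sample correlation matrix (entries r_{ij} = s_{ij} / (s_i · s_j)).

Step 1 — column means:
  mean(U) = (2 + 4 + 5 + 1 + 5 + 3) / 6 = 20/6 = 3.3333
  mean(V) = (4 + 2 + 7 + 2 + 5 + 8) / 6 = 28/6 = 4.6667

Step 2 — sample variances and covariances s[i,j] = (1/(n-1)) · Σ_k (x_{k,i} - mean_i) · (x_{k,j} - mean_j), with n-1 = 5:
  s[U,U] = ((-1.3333)·(-1.3333) + (0.6667)·(0.6667) + (1.6667)·(1.6667) + (-2.3333)·(-2.3333) + (1.6667)·(1.6667) + (-0.3333)·(-0.3333)) / 5 = 13.3333/5 = 2.6667
  s[U,V] = ((-1.3333)·(-0.6667) + (0.6667)·(-2.6667) + (1.6667)·(2.3333) + (-2.3333)·(-2.6667) + (1.6667)·(0.3333) + (-0.3333)·(3.3333)) / 5 = 8.6667/5 = 1.7333
  s[V,V] = ((-0.6667)·(-0.6667) + (-2.6667)·(-2.6667) + (2.3333)·(2.3333) + (-2.6667)·(-2.6667) + (0.3333)·(0.3333) + (3.3333)·(3.3333)) / 5 = 31.3333/5 = 6.2667
  Sample standard deviations s_i = √(s[i,i]):
  s(U) = √(2.6667) = 1.633
  s(V) = √(6.2667) = 2.5033

Step 3 — r_{ij} = s_{ij} / (s_i · s_j):
  r[U,U] = 1 (diagonal).
  r[U,V] = 1.7333 / (1.633 · 2.5033) = 1.7333 / 4.0879 = 0.424
  r[V,V] = 1 (diagonal).

R is symmetric with unit diagonal. Assembling:

R = [[1, 0.424],
 [0.424, 1]]


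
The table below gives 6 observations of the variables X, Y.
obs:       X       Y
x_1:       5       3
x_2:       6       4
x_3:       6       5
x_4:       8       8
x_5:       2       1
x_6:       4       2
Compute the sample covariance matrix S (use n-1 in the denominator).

Step 1 — column means:
  mean(X) = (5 + 6 + 6 + 8 + 2 + 4) / 6 = 31/6 = 5.1667
  mean(Y) = (3 + 4 + 5 + 8 + 1 + 2) / 6 = 23/6 = 3.8333

Step 2 — sample covariance S[i,j] = (1/(n-1)) · Σ_k (x_{k,i} - mean_i) · (x_{k,j} - mean_j), with n-1 = 5.
  S[X,X] = ((-0.1667)·(-0.1667) + (0.8333)·(0.8333) + (0.8333)·(0.8333) + (2.8333)·(2.8333) + (-3.1667)·(-3.1667) + (-1.1667)·(-1.1667)) / 5 = 20.8333/5 = 4.1667
  S[X,Y] = ((-0.1667)·(-0.8333) + (0.8333)·(0.1667) + (0.8333)·(1.1667) + (2.8333)·(4.1667) + (-3.1667)·(-2.8333) + (-1.1667)·(-1.8333)) / 5 = 24.1667/5 = 4.8333
  S[Y,Y] = ((-0.8333)·(-0.8333) + (0.1667)·(0.1667) + (1.1667)·(1.1667) + (4.1667)·(4.1667) + (-2.8333)·(-2.8333) + (-1.8333)·(-1.8333)) / 5 = 30.8333/5 = 6.1667

S is symmetric (S[j,i] = S[i,j]). Assembling:

S = [[4.1667, 4.8333],
 [4.8333, 6.1667]]


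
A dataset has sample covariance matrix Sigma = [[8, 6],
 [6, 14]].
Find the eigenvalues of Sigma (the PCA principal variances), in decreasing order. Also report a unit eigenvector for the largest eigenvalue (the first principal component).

Step 1 — characteristic polynomial of 2×2 Sigma:
  det(Sigma - λI) = λ² - trace · λ + det = 0.
  trace = 8 + 14 = 22, det = 8·14 - (6)² = 76.
Step 2 — discriminant:
  Δ = trace² - 4·det = 484 - 304 = 180.
Step 3 — eigenvalues:
  λ = (trace ± √Δ)/2 = (22 ± 13.4164)/2,
  λ_1 = 17.7082,  λ_2 = 4.2918.

Step 4 — unit eigenvector for λ_1: solve (Sigma - λ_1 I)v = 0. First row:
  (8 - 17.7082)·v_x + (6)·v_y = 0, i.e. (-9.7082)·v_x + (6)·v_y = 0,
  so v ∝ (b, λ_1 - a) = (6, 9.7082) = u.
  ||u|| = √((6)² + (9.7082)²) = √(130.2492) ≈ 11.4127,
  v_1 = u/||u|| ≈ (0.5257, 0.8507) (||v_1|| = 1).

λ_1 = 17.7082,  λ_2 = 4.2918;  v_1 ≈ (0.5257, 0.8507)


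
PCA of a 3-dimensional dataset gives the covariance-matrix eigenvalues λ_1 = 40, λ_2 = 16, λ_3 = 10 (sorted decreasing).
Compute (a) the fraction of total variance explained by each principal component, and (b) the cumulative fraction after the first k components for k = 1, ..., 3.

Step 1 — total variance = trace(Sigma) = Σ λ_i = 40 + 16 + 10 = 66.

Step 2 — fraction explained by component i = λ_i / Σ λ:
  PC1: 40/66 = 0.6061
  PC2: 16/66 = 0.2424
  PC3: 10/66 = 0.1515

Step 3 — cumulative fraction after k components = (λ_1 + ... + λ_k) / Σ λ:
  k = 1: 40/66 = 0.6061
  k = 2: (40 + 16)/66 = 56/66 = 0.8485
  k = 3: (40 + 16 + 10)/66 = 66/66 = 1

Summary (fraction, with percent):

explained: PC1 0.6061 (60.61%), PC2 0.2424 (24.24%), PC3 0.1515 (15.15%);  cumulative: 0.6061, 0.8485, 1


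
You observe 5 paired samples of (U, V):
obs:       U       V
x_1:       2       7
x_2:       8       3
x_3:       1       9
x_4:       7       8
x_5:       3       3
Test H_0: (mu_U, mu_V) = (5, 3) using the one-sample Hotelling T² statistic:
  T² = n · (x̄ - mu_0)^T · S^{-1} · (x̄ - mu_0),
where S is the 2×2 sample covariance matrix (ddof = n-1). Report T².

Step 1 — sample mean vector:
  mean(U) = (2 + 8 + 1 + 7 + 3) / 5 = 21/5 = 4.2
  mean(V) = (7 + 3 + 9 + 8 + 3) / 5 = 30/5 = 6
  x̄ = (4.2, 6),  deviation x̄ - mu_0 = (4.2, 6) - (5, 3) = (-0.8, 3).

Step 2 — sample covariance matrix, S[i,j] = (1/(n-1)) · Σ_k (x_{k,i} - mean_i) · (x_{k,j} - mean_j), divisor n-1 = 4:
  S[U,U] = ((-2.2)·(-2.2) + (3.8)·(3.8) + (-3.2)·(-3.2) + (2.8)·(2.8) + (-1.2)·(-1.2)) / 4 = 38.8/4 = 9.7
  S[U,V] = ((-2.2)·(1) + (3.8)·(-3) + (-3.2)·(3) + (2.8)·(2) + (-1.2)·(-3)) / 4 = -14/4 = -3.5
  S[V,V] = ((1)·(1) + (-3)·(-3) + (3)·(3) + (2)·(2) + (-3)·(-3)) / 4 = 32/4 = 8
  S = [[9.7, -3.5],
 [-3.5, 8]].

Step 3 — invert S. det(S) = 9.7·8 - (-3.5)² = 65.35.
  S^{-1} = (1/det) · [[d, -b], [-b, a]] = [[0.1224, 0.0536],
 [0.0536, 0.1484]].

Step 4 — quadratic form (x̄ - mu_0)^T · S^{-1} · (x̄ - mu_0):
  S^{-1} · (x̄ - mu_0) = (0.0627, 0.4024),
  (x̄ - mu_0)^T · [...] = (-0.8)·(0.0627) + (3)·(0.4024) = 1.1572.

Step 5 — scale by n: T² = 5 · 1.1572 = 5.7858.

T² ≈ 5.7858


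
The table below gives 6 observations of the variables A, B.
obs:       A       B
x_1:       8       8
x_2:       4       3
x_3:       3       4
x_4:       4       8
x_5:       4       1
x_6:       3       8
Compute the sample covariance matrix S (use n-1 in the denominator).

Step 1 — column means:
  mean(A) = (8 + 4 + 3 + 4 + 4 + 3) / 6 = 26/6 = 4.3333
  mean(B) = (8 + 3 + 4 + 8 + 1 + 8) / 6 = 32/6 = 5.3333

Step 2 — sample covariance S[i,j] = (1/(n-1)) · Σ_k (x_{k,i} - mean_i) · (x_{k,j} - mean_j), with n-1 = 5.
  S[A,A] = ((3.6667)·(3.6667) + (-0.3333)·(-0.3333) + (-1.3333)·(-1.3333) + (-0.3333)·(-0.3333) + (-0.3333)·(-0.3333) + (-1.3333)·(-1.3333)) / 5 = 17.3333/5 = 3.4667
  S[A,B] = ((3.6667)·(2.6667) + (-0.3333)·(-2.3333) + (-1.3333)·(-1.3333) + (-0.3333)·(2.6667) + (-0.3333)·(-4.3333) + (-1.3333)·(2.6667)) / 5 = 9.3333/5 = 1.8667
  S[B,B] = ((2.6667)·(2.6667) + (-2.3333)·(-2.3333) + (-1.3333)·(-1.3333) + (2.6667)·(2.6667) + (-4.3333)·(-4.3333) + (2.6667)·(2.6667)) / 5 = 47.3333/5 = 9.4667

S is symmetric (S[j,i] = S[i,j]). Assembling:

S = [[3.4667, 1.8667],
 [1.8667, 9.4667]]


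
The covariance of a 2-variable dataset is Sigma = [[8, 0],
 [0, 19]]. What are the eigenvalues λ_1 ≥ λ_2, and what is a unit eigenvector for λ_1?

Step 1 — characteristic polynomial of 2×2 Sigma:
  det(Sigma - λI) = λ² - trace · λ + det = 0.
  trace = 8 + 19 = 27, det = 8·19 - (0)² = 152.
Step 2 — discriminant:
  Δ = trace² - 4·det = 729 - 608 = 121.
Step 3 — eigenvalues:
  λ = (trace ± √Δ)/2 = (27 ± 11)/2,
  λ_1 = 19,  λ_2 = 8.

Step 4 — unit eigenvector for λ_1: Sigma is diagonal, so its eigenvectors are the coordinate axes. λ_1 = 19 is the diagonal entry on the second coordinate axis, hence
  v_1 = (0, 1) (||v_1|| = 1).

λ_1 = 19,  λ_2 = 8;  v_1 ≈ (0, 1)


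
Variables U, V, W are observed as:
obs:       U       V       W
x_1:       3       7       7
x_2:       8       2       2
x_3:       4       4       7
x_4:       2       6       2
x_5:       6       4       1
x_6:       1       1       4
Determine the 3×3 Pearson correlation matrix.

Step 1 — column means:
  mean(U) = (3 + 8 + 4 + 2 + 6 + 1) / 6 = 24/6 = 4
  mean(V) = (7 + 2 + 4 + 6 + 4 + 1) / 6 = 24/6 = 4
  mean(W) = (7 + 2 + 7 + 2 + 1 + 4) / 6 = 23/6 = 3.8333

Step 2 — sample variances and covariances s[i,j] = (1/(n-1)) · Σ_k (x_{k,i} - mean_i) · (x_{k,j} - mean_j), with n-1 = 5:
  s[U,U] = ((-1)·(-1) + (4)·(4) + (0)·(0) + (-2)·(-2) + (2)·(2) + (-3)·(-3)) / 5 = 34/5 = 6.8
  s[U,V] = ((-1)·(3) + (4)·(-2) + (0)·(0) + (-2)·(2) + (2)·(0) + (-3)·(-3)) / 5 = -6/5 = -1.2
  s[U,W] = ((-1)·(3.1667) + (4)·(-1.8333) + (0)·(3.1667) + (-2)·(-1.8333) + (2)·(-2.8333) + (-3)·(0.1667)) / 5 = -13/5 = -2.6
  s[V,V] = ((3)·(3) + (-2)·(-2) + (0)·(0) + (2)·(2) + (0)·(0) + (-3)·(-3)) / 5 = 26/5 = 5.2
  s[V,W] = ((3)·(3.1667) + (-2)·(-1.8333) + (0)·(3.1667) + (2)·(-1.8333) + (0)·(-2.8333) + (-3)·(0.1667)) / 5 = 9/5 = 1.8
  s[W,W] = ((3.1667)·(3.1667) + (-1.8333)·(-1.8333) + (3.1667)·(3.1667) + (-1.8333)·(-1.8333) + (-2.8333)·(-2.8333) + (0.1667)·(0.1667)) / 5 = 34.8333/5 = 6.9667
  Sample standard deviations s_i = √(s[i,i]):
  s(U) = √(6.8) = 2.6077
  s(V) = √(5.2) = 2.2804
  s(W) = √(6.9667) = 2.6394

Step 3 — r_{ij} = s_{ij} / (s_i · s_j):
  r[U,U] = 1 (diagonal).
  r[U,V] = -1.2 / (2.6077 · 2.2804) = -1.2 / 5.9464 = -0.2018
  r[U,W] = -2.6 / (2.6077 · 2.6394) = -2.6 / 6.8828 = -0.3778
  r[V,V] = 1 (diagonal).
  r[V,W] = 1.8 / (2.2804 · 2.6394) = 1.8 / 6.0189 = 0.2991
  r[W,W] = 1 (diagonal).

R is symmetric with unit diagonal. Assembling:

R = [[1, -0.2018, -0.3778],
 [-0.2018, 1, 0.2991],
 [-0.3778, 0.2991, 1]]


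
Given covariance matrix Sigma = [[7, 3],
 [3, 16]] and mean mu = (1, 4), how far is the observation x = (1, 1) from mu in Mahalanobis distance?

Step 1 — centre the observation: (x - mu) = (0, -3).

Step 2 — invert Sigma. det(Sigma) = 7·16 - (3)² = 103.
  Sigma^{-1} = (1/det) · [[d, -b], [-b, a]] = [[0.1553, -0.0291],
 [-0.0291, 0.068]].

Step 3 — form the quadratic (x - mu)^T · Sigma^{-1} · (x - mu):
  Sigma^{-1} · (x - mu) = (0.0874, -0.2039).
  (x - mu)^T · [Sigma^{-1} · (x - mu)] = (0)·(0.0874) + (-3)·(-0.2039) = 0.6117.

Step 4 — take square root: d = √(0.6117) ≈ 0.7821.

d(x, mu) = √(0.6117) ≈ 0.7821


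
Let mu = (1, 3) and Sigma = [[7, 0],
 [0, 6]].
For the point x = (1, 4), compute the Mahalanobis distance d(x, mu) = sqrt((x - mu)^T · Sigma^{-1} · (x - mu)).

Step 1 — centre the observation: (x - mu) = (0, 1).

Step 2 — invert Sigma. det(Sigma) = 7·6 - (0)² = 42.
  Sigma^{-1} = (1/det) · [[d, -b], [-b, a]] = [[0.1429, 0],
 [0, 0.1667]].

Step 3 — form the quadratic (x - mu)^T · Sigma^{-1} · (x - mu):
  Sigma^{-1} · (x - mu) = (0, 0.1667).
  (x - mu)^T · [Sigma^{-1} · (x - mu)] = (0)·(0) + (1)·(0.1667) = 0.1667.

Step 4 — take square root: d = √(0.1667) ≈ 0.4082.

d(x, mu) = √(0.1667) ≈ 0.4082


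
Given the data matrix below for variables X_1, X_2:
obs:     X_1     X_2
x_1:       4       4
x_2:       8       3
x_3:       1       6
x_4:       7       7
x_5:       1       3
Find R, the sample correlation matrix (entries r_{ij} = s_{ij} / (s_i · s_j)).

Step 1 — column means:
  mean(X_1) = (4 + 8 + 1 + 7 + 1) / 5 = 21/5 = 4.2
  mean(X_2) = (4 + 3 + 6 + 7 + 3) / 5 = 23/5 = 4.6

Step 2 — sample variances and covariances s[i,j] = (1/(n-1)) · Σ_k (x_{k,i} - mean_i) · (x_{k,j} - mean_j), with n-1 = 4:
  s[X_1,X_1] = ((-0.2)·(-0.2) + (3.8)·(3.8) + (-3.2)·(-3.2) + (2.8)·(2.8) + (-3.2)·(-3.2)) / 4 = 42.8/4 = 10.7
  s[X_1,X_2] = ((-0.2)·(-0.6) + (3.8)·(-1.6) + (-3.2)·(1.4) + (2.8)·(2.4) + (-3.2)·(-1.6)) / 4 = 1.4/4 = 0.35
  s[X_2,X_2] = ((-0.6)·(-0.6) + (-1.6)·(-1.6) + (1.4)·(1.4) + (2.4)·(2.4) + (-1.6)·(-1.6)) / 4 = 13.2/4 = 3.3
  Sample standard deviations s_i = √(s[i,i]):
  s(X_1) = √(10.7) = 3.2711
  s(X_2) = √(3.3) = 1.8166

Step 3 — r_{ij} = s_{ij} / (s_i · s_j):
  r[X_1,X_1] = 1 (diagonal).
  r[X_1,X_2] = 0.35 / (3.2711 · 1.8166) = 0.35 / 5.9422 = 0.0589
  r[X_2,X_2] = 1 (diagonal).

R is symmetric with unit diagonal. Assembling:

R = [[1, 0.0589],
 [0.0589, 1]]


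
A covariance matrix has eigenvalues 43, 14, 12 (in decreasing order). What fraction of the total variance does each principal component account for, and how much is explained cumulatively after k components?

Step 1 — total variance = trace(Sigma) = Σ λ_i = 43 + 14 + 12 = 69.

Step 2 — fraction explained by component i = λ_i / Σ λ:
  PC1: 43/69 = 0.6232
  PC2: 14/69 = 0.2029
  PC3: 12/69 = 0.1739

Step 3 — cumulative fraction after k components = (λ_1 + ... + λ_k) / Σ λ:
  k = 1: 43/69 = 0.6232
  k = 2: (43 + 14)/69 = 57/69 = 0.8261
  k = 3: (43 + 14 + 12)/69 = 69/69 = 1

Summary (fraction, with percent):

explained: PC1 0.6232 (62.32%), PC2 0.2029 (20.29%), PC3 0.1739 (17.39%);  cumulative: 0.6232, 0.8261, 1


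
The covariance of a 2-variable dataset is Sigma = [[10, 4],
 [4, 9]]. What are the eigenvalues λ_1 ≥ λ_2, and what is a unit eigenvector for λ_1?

Step 1 — characteristic polynomial of 2×2 Sigma:
  det(Sigma - λI) = λ² - trace · λ + det = 0.
  trace = 10 + 9 = 19, det = 10·9 - (4)² = 74.
Step 2 — discriminant:
  Δ = trace² - 4·det = 361 - 296 = 65.
Step 3 — eigenvalues:
  λ = (trace ± √Δ)/2 = (19 ± 8.0623)/2,
  λ_1 = 13.5311,  λ_2 = 5.4689.

Step 4 — unit eigenvector for λ_1: solve (Sigma - λ_1 I)v = 0. First row:
  (10 - 13.5311)·v_x + (4)·v_y = 0, i.e. (-3.5311)·v_x + (4)·v_y = 0,
  so v ∝ (b, λ_1 - a) = (4, 3.5311) = u.
  ||u|| = √((4)² + (3.5311)²) = √(28.4689) ≈ 5.3356,
  v_1 = u/||u|| ≈ (0.7497, 0.6618) (||v_1|| = 1).

λ_1 = 13.5311,  λ_2 = 5.4689;  v_1 ≈ (0.7497, 0.6618)


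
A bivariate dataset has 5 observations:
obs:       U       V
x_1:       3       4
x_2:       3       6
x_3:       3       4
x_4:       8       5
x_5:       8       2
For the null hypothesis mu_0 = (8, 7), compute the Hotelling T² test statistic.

Step 1 — sample mean vector:
  mean(U) = (3 + 3 + 3 + 8 + 8) / 5 = 25/5 = 5
  mean(V) = (4 + 6 + 4 + 5 + 2) / 5 = 21/5 = 4.2
  x̄ = (5, 4.2),  deviation x̄ - mu_0 = (5, 4.2) - (8, 7) = (-3, -2.8).

Step 2 — sample covariance matrix, S[i,j] = (1/(n-1)) · Σ_k (x_{k,i} - mean_i) · (x_{k,j} - mean_j), divisor n-1 = 4:
  S[U,U] = ((-2)·(-2) + (-2)·(-2) + (-2)·(-2) + (3)·(3) + (3)·(3)) / 4 = 30/4 = 7.5
  S[U,V] = ((-2)·(-0.2) + (-2)·(1.8) + (-2)·(-0.2) + (3)·(0.8) + (3)·(-2.2)) / 4 = -7/4 = -1.75
  S[V,V] = ((-0.2)·(-0.2) + (1.8)·(1.8) + (-0.2)·(-0.2) + (0.8)·(0.8) + (-2.2)·(-2.2)) / 4 = 8.8/4 = 2.2
  S = [[7.5, -1.75],
 [-1.75, 2.2]].

Step 3 — invert S. det(S) = 7.5·2.2 - (-1.75)² = 13.4375.
  S^{-1} = (1/det) · [[d, -b], [-b, a]] = [[0.1637, 0.1302],
 [0.1302, 0.5581]].

Step 4 — quadratic form (x̄ - mu_0)^T · S^{-1} · (x̄ - mu_0):
  S^{-1} · (x̄ - mu_0) = (-0.8558, -1.9535),
  (x̄ - mu_0)^T · [...] = (-3)·(-0.8558) + (-2.8)·(-1.9535) = 8.0372.

Step 5 — scale by n: T² = 5 · 8.0372 = 40.186.

T² ≈ 40.186


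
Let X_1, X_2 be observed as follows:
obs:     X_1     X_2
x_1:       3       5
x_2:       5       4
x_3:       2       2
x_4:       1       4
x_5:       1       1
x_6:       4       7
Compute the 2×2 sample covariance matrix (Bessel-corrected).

Step 1 — column means:
  mean(X_1) = (3 + 5 + 2 + 1 + 1 + 4) / 6 = 16/6 = 2.6667
  mean(X_2) = (5 + 4 + 2 + 4 + 1 + 7) / 6 = 23/6 = 3.8333

Step 2 — sample covariance S[i,j] = (1/(n-1)) · Σ_k (x_{k,i} - mean_i) · (x_{k,j} - mean_j), with n-1 = 5.
  S[X_1,X_1] = ((0.3333)·(0.3333) + (2.3333)·(2.3333) + (-0.6667)·(-0.6667) + (-1.6667)·(-1.6667) + (-1.6667)·(-1.6667) + (1.3333)·(1.3333)) / 5 = 13.3333/5 = 2.6667
  S[X_1,X_2] = ((0.3333)·(1.1667) + (2.3333)·(0.1667) + (-0.6667)·(-1.8333) + (-1.6667)·(0.1667) + (-1.6667)·(-2.8333) + (1.3333)·(3.1667)) / 5 = 10.6667/5 = 2.1333
  S[X_2,X_2] = ((1.1667)·(1.1667) + (0.1667)·(0.1667) + (-1.8333)·(-1.8333) + (0.1667)·(0.1667) + (-2.8333)·(-2.8333) + (3.1667)·(3.1667)) / 5 = 22.8333/5 = 4.5667

S is symmetric (S[j,i] = S[i,j]). Assembling:

S = [[2.6667, 2.1333],
 [2.1333, 4.5667]]


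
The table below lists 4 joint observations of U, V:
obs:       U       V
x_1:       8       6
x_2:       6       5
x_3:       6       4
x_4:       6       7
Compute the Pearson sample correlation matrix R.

Step 1 — column means:
  mean(U) = (8 + 6 + 6 + 6) / 4 = 26/4 = 6.5
  mean(V) = (6 + 5 + 4 + 7) / 4 = 22/4 = 5.5

Step 2 — sample variances and covariances s[i,j] = (1/(n-1)) · Σ_k (x_{k,i} - mean_i) · (x_{k,j} - mean_j), with n-1 = 3:
  s[U,U] = ((1.5)·(1.5) + (-0.5)·(-0.5) + (-0.5)·(-0.5) + (-0.5)·(-0.5)) / 3 = 3/3 = 1
  s[U,V] = ((1.5)·(0.5) + (-0.5)·(-0.5) + (-0.5)·(-1.5) + (-0.5)·(1.5)) / 3 = 1/3 = 0.3333
  s[V,V] = ((0.5)·(0.5) + (-0.5)·(-0.5) + (-1.5)·(-1.5) + (1.5)·(1.5)) / 3 = 5/3 = 1.6667
  Sample standard deviations s_i = √(s[i,i]):
  s(U) = √(1) = 1
  s(V) = √(1.6667) = 1.291

Step 3 — r_{ij} = s_{ij} / (s_i · s_j):
  r[U,U] = 1 (diagonal).
  r[U,V] = 0.3333 / (1 · 1.291) = 0.3333 / 1.291 = 0.2582
  r[V,V] = 1 (diagonal).

R is symmetric with unit diagonal. Assembling:

R = [[1, 0.2582],
 [0.2582, 1]]


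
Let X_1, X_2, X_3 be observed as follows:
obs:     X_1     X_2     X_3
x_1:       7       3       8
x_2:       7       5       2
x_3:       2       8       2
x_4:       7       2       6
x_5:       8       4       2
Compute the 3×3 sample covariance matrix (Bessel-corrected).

Step 1 — column means:
  mean(X_1) = (7 + 7 + 2 + 7 + 8) / 5 = 31/5 = 6.2
  mean(X_2) = (3 + 5 + 8 + 2 + 4) / 5 = 22/5 = 4.4
  mean(X_3) = (8 + 2 + 2 + 6 + 2) / 5 = 20/5 = 4

Step 2 — sample covariance S[i,j] = (1/(n-1)) · Σ_k (x_{k,i} - mean_i) · (x_{k,j} - mean_j), with n-1 = 4.
  S[X_1,X_1] = ((0.8)·(0.8) + (0.8)·(0.8) + (-4.2)·(-4.2) + (0.8)·(0.8) + (1.8)·(1.8)) / 4 = 22.8/4 = 5.7
  S[X_1,X_2] = ((0.8)·(-1.4) + (0.8)·(0.6) + (-4.2)·(3.6) + (0.8)·(-2.4) + (1.8)·(-0.4)) / 4 = -18.4/4 = -4.6
  S[X_1,X_3] = ((0.8)·(4) + (0.8)·(-2) + (-4.2)·(-2) + (0.8)·(2) + (1.8)·(-2)) / 4 = 8/4 = 2
  S[X_2,X_2] = ((-1.4)·(-1.4) + (0.6)·(0.6) + (3.6)·(3.6) + (-2.4)·(-2.4) + (-0.4)·(-0.4)) / 4 = 21.2/4 = 5.3
  S[X_2,X_3] = ((-1.4)·(4) + (0.6)·(-2) + (3.6)·(-2) + (-2.4)·(2) + (-0.4)·(-2)) / 4 = -18/4 = -4.5
  S[X_3,X_3] = ((4)·(4) + (-2)·(-2) + (-2)·(-2) + (2)·(2) + (-2)·(-2)) / 4 = 32/4 = 8

S is symmetric (S[j,i] = S[i,j]). Assembling:

S = [[5.7, -4.6, 2],
 [-4.6, 5.3, -4.5],
 [2, -4.5, 8]]


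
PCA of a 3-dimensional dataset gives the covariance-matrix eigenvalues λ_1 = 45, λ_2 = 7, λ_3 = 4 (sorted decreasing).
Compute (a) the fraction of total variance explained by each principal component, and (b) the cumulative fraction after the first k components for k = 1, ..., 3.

Step 1 — total variance = trace(Sigma) = Σ λ_i = 45 + 7 + 4 = 56.

Step 2 — fraction explained by component i = λ_i / Σ λ:
  PC1: 45/56 = 0.8036
  PC2: 7/56 = 0.125
  PC3: 4/56 = 0.0714

Step 3 — cumulative fraction after k components = (λ_1 + ... + λ_k) / Σ λ:
  k = 1: 45/56 = 0.8036
  k = 2: (45 + 7)/56 = 52/56 = 0.9286
  k = 3: (45 + 7 + 4)/56 = 56/56 = 1

Summary (fraction, with percent):

explained: PC1 0.8036 (80.36%), PC2 0.125 (12.5%), PC3 0.0714 (7.14%);  cumulative: 0.8036, 0.9286, 1


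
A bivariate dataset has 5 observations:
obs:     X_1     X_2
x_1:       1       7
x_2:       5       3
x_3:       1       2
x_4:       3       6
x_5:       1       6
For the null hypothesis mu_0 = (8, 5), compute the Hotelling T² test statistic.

Step 1 — sample mean vector:
  mean(X_1) = (1 + 5 + 1 + 3 + 1) / 5 = 11/5 = 2.2
  mean(X_2) = (7 + 3 + 2 + 6 + 6) / 5 = 24/5 = 4.8
  x̄ = (2.2, 4.8),  deviation x̄ - mu_0 = (2.2, 4.8) - (8, 5) = (-5.8, -0.2).

Step 2 — sample covariance matrix, S[i,j] = (1/(n-1)) · Σ_k (x_{k,i} - mean_i) · (x_{k,j} - mean_j), divisor n-1 = 4:
  S[X_1,X_1] = ((-1.2)·(-1.2) + (2.8)·(2.8) + (-1.2)·(-1.2) + (0.8)·(0.8) + (-1.2)·(-1.2)) / 4 = 12.8/4 = 3.2
  S[X_1,X_2] = ((-1.2)·(2.2) + (2.8)·(-1.8) + (-1.2)·(-2.8) + (0.8)·(1.2) + (-1.2)·(1.2)) / 4 = -4.8/4 = -1.2
  S[X_2,X_2] = ((2.2)·(2.2) + (-1.8)·(-1.8) + (-2.8)·(-2.8) + (1.2)·(1.2) + (1.2)·(1.2)) / 4 = 18.8/4 = 4.7
  S = [[3.2, -1.2],
 [-1.2, 4.7]].

Step 3 — invert S. det(S) = 3.2·4.7 - (-1.2)² = 13.6.
  S^{-1} = (1/det) · [[d, -b], [-b, a]] = [[0.3456, 0.0882],
 [0.0882, 0.2353]].

Step 4 — quadratic form (x̄ - mu_0)^T · S^{-1} · (x̄ - mu_0):
  S^{-1} · (x̄ - mu_0) = (-2.0221, -0.5588),
  (x̄ - mu_0)^T · [...] = (-5.8)·(-2.0221) + (-0.2)·(-0.5588) = 11.8397.

Step 5 — scale by n: T² = 5 · 11.8397 = 59.1985.

T² ≈ 59.1985


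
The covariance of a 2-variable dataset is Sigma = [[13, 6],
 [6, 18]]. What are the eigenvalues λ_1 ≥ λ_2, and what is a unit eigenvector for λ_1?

Step 1 — characteristic polynomial of 2×2 Sigma:
  det(Sigma - λI) = λ² - trace · λ + det = 0.
  trace = 13 + 18 = 31, det = 13·18 - (6)² = 198.
Step 2 — discriminant:
  Δ = trace² - 4·det = 961 - 792 = 169.
Step 3 — eigenvalues:
  λ = (trace ± √Δ)/2 = (31 ± 13)/2,
  λ_1 = 22,  λ_2 = 9.

Step 4 — unit eigenvector for λ_1: solve (Sigma - λ_1 I)v = 0. First row:
  (13 - 22)·v_x + (6)·v_y = 0, i.e. (-9)·v_x + (6)·v_y = 0,
  so v ∝ (b, λ_1 - a) = (6, 9) = u.
  ||u|| = √((6)² + (9)²) = √(117) ≈ 10.8167,
  v_1 = u/||u|| ≈ (0.5547, 0.8321) (||v_1|| = 1).

λ_1 = 22,  λ_2 = 9;  v_1 ≈ (0.5547, 0.8321)


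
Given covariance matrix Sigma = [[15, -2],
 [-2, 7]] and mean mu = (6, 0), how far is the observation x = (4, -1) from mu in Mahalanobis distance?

Step 1 — centre the observation: (x - mu) = (-2, -1).

Step 2 — invert Sigma. det(Sigma) = 15·7 - (-2)² = 101.
  Sigma^{-1} = (1/det) · [[d, -b], [-b, a]] = [[0.0693, 0.0198],
 [0.0198, 0.1485]].

Step 3 — form the quadratic (x - mu)^T · Sigma^{-1} · (x - mu):
  Sigma^{-1} · (x - mu) = (-0.1584, -0.1881).
  (x - mu)^T · [Sigma^{-1} · (x - mu)] = (-2)·(-0.1584) + (-1)·(-0.1881) = 0.505.

Step 4 — take square root: d = √(0.505) ≈ 0.7106.

d(x, mu) = √(0.505) ≈ 0.7106


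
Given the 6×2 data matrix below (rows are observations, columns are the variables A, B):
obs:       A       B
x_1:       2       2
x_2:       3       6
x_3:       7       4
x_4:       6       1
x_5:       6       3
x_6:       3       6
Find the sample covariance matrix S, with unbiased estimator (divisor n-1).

Step 1 — column means:
  mean(A) = (2 + 3 + 7 + 6 + 6 + 3) / 6 = 27/6 = 4.5
  mean(B) = (2 + 6 + 4 + 1 + 3 + 6) / 6 = 22/6 = 3.6667

Step 2 — sample covariance S[i,j] = (1/(n-1)) · Σ_k (x_{k,i} - mean_i) · (x_{k,j} - mean_j), with n-1 = 5.
  S[A,A] = ((-2.5)·(-2.5) + (-1.5)·(-1.5) + (2.5)·(2.5) + (1.5)·(1.5) + (1.5)·(1.5) + (-1.5)·(-1.5)) / 5 = 21.5/5 = 4.3
  S[A,B] = ((-2.5)·(-1.6667) + (-1.5)·(2.3333) + (2.5)·(0.3333) + (1.5)·(-2.6667) + (1.5)·(-0.6667) + (-1.5)·(2.3333)) / 5 = -7/5 = -1.4
  S[B,B] = ((-1.6667)·(-1.6667) + (2.3333)·(2.3333) + (0.3333)·(0.3333) + (-2.6667)·(-2.6667) + (-0.6667)·(-0.6667) + (2.3333)·(2.3333)) / 5 = 21.3333/5 = 4.2667

S is symmetric (S[j,i] = S[i,j]). Assembling:

S = [[4.3, -1.4],
 [-1.4, 4.2667]]


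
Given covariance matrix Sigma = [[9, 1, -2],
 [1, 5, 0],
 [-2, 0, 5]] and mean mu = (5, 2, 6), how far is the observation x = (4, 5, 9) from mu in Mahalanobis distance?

Step 1 — centre the observation: (x - mu) = (-1, 3, 3).

Step 2 — invert Sigma (cofactor / det for 3×3, or solve directly):
  Sigma^{-1} = [[0.125, -0.025, 0.05],
 [-0.025, 0.205, -0.01],
 [0.05, -0.01, 0.22]].

Step 3 — form the quadratic (x - mu)^T · Sigma^{-1} · (x - mu):
  Sigma^{-1} · (x - mu) = (-0.05, 0.61, 0.58).
  (x - mu)^T · [Sigma^{-1} · (x - mu)] = (-1)·(-0.05) + (3)·(0.61) + (3)·(0.58) = 3.62.

Step 4 — take square root: d = √(3.62) ≈ 1.9026.

d(x, mu) = √(3.62) ≈ 1.9026


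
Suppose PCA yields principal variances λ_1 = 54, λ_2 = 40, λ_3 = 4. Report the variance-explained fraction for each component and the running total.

Step 1 — total variance = trace(Sigma) = Σ λ_i = 54 + 40 + 4 = 98.

Step 2 — fraction explained by component i = λ_i / Σ λ:
  PC1: 54/98 = 0.551
  PC2: 40/98 = 0.4082
  PC3: 4/98 = 0.0408

Step 3 — cumulative fraction after k components = (λ_1 + ... + λ_k) / Σ λ:
  k = 1: 54/98 = 0.551
  k = 2: (54 + 40)/98 = 94/98 = 0.9592
  k = 3: (54 + 40 + 4)/98 = 98/98 = 1

Summary (fraction, with percent):

explained: PC1 0.551 (55.1%), PC2 0.4082 (40.82%), PC3 0.0408 (4.08%);  cumulative: 0.551, 0.9592, 1


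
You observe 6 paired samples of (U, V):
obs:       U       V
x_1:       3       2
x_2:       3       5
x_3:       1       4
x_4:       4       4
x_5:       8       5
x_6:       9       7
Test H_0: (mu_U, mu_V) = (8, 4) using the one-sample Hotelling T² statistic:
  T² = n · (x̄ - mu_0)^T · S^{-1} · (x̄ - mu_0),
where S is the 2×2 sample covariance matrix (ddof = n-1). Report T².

Step 1 — sample mean vector:
  mean(U) = (3 + 3 + 1 + 4 + 8 + 9) / 6 = 28/6 = 4.6667
  mean(V) = (2 + 5 + 4 + 4 + 5 + 7) / 6 = 27/6 = 4.5
  x̄ = (4.6667, 4.5),  deviation x̄ - mu_0 = (4.6667, 4.5) - (8, 4) = (-3.3333, 0.5).

Step 2 — sample covariance matrix, S[i,j] = (1/(n-1)) · Σ_k (x_{k,i} - mean_i) · (x_{k,j} - mean_j), divisor n-1 = 5:
  S[U,U] = ((-1.6667)·(-1.6667) + (-1.6667)·(-1.6667) + (-3.6667)·(-3.6667) + (-0.6667)·(-0.6667) + (3.3333)·(3.3333) + (4.3333)·(4.3333)) / 5 = 49.3333/5 = 9.8667
  S[U,V] = ((-1.6667)·(-2.5) + (-1.6667)·(0.5) + (-3.6667)·(-0.5) + (-0.6667)·(-0.5) + (3.3333)·(0.5) + (4.3333)·(2.5)) / 5 = 18/5 = 3.6
  S[V,V] = ((-2.5)·(-2.5) + (0.5)·(0.5) + (-0.5)·(-0.5) + (-0.5)·(-0.5) + (0.5)·(0.5) + (2.5)·(2.5)) / 5 = 13.5/5 = 2.7
  S = [[9.8667, 3.6],
 [3.6, 2.7]].

Step 3 — invert S. det(S) = 9.8667·2.7 - (3.6)² = 13.68.
  S^{-1} = (1/det) · [[d, -b], [-b, a]] = [[0.1974, -0.2632],
 [-0.2632, 0.7212]].

Step 4 — quadratic form (x̄ - mu_0)^T · S^{-1} · (x̄ - mu_0):
  S^{-1} · (x̄ - mu_0) = (-0.7895, 1.2378),
  (x̄ - mu_0)^T · [...] = (-3.3333)·(-0.7895) + (0.5)·(1.2378) = 3.2505.

Step 5 — scale by n: T² = 6 · 3.2505 = 19.5029.

T² ≈ 19.5029


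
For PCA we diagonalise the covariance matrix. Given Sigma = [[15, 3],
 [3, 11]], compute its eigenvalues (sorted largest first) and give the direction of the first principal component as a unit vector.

Step 1 — characteristic polynomial of 2×2 Sigma:
  det(Sigma - λI) = λ² - trace · λ + det = 0.
  trace = 15 + 11 = 26, det = 15·11 - (3)² = 156.
Step 2 — discriminant:
  Δ = trace² - 4·det = 676 - 624 = 52.
Step 3 — eigenvalues:
  λ = (trace ± √Δ)/2 = (26 ± 7.2111)/2,
  λ_1 = 16.6056,  λ_2 = 9.3944.

Step 4 — unit eigenvector for λ_1: solve (Sigma - λ_1 I)v = 0. First row:
  (15 - 16.6056)·v_x + (3)·v_y = 0, i.e. (-1.6056)·v_x + (3)·v_y = 0,
  so v ∝ (b, λ_1 - a) = (3, 1.6056) = u.
  ||u|| = √((3)² + (1.6056)²) = √(11.5778) ≈ 3.4026,
  v_1 = u/||u|| ≈ (0.8817, 0.4719) (||v_1|| = 1).

λ_1 = 16.6056,  λ_2 = 9.3944;  v_1 ≈ (0.8817, 0.4719)


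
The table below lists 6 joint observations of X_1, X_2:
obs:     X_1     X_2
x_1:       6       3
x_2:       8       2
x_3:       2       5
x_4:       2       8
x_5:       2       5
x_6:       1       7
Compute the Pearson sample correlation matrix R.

Step 1 — column means:
  mean(X_1) = (6 + 8 + 2 + 2 + 2 + 1) / 6 = 21/6 = 3.5
  mean(X_2) = (3 + 2 + 5 + 8 + 5 + 7) / 6 = 30/6 = 5

Step 2 — sample variances and covariances s[i,j] = (1/(n-1)) · Σ_k (x_{k,i} - mean_i) · (x_{k,j} - mean_j), with n-1 = 5:
  s[X_1,X_1] = ((2.5)·(2.5) + (4.5)·(4.5) + (-1.5)·(-1.5) + (-1.5)·(-1.5) + (-1.5)·(-1.5) + (-2.5)·(-2.5)) / 5 = 39.5/5 = 7.9
  s[X_1,X_2] = ((2.5)·(-2) + (4.5)·(-3) + (-1.5)·(0) + (-1.5)·(3) + (-1.5)·(0) + (-2.5)·(2)) / 5 = -28/5 = -5.6
  s[X_2,X_2] = ((-2)·(-2) + (-3)·(-3) + (0)·(0) + (3)·(3) + (0)·(0) + (2)·(2)) / 5 = 26/5 = 5.2
  Sample standard deviations s_i = √(s[i,i]):
  s(X_1) = √(7.9) = 2.8107
  s(X_2) = √(5.2) = 2.2804

Step 3 — r_{ij} = s_{ij} / (s_i · s_j):
  r[X_1,X_1] = 1 (diagonal).
  r[X_1,X_2] = -5.6 / (2.8107 · 2.2804) = -5.6 / 6.4094 = -0.8737
  r[X_2,X_2] = 1 (diagonal).

R is symmetric with unit diagonal. Assembling:

R = [[1, -0.8737],
 [-0.8737, 1]]


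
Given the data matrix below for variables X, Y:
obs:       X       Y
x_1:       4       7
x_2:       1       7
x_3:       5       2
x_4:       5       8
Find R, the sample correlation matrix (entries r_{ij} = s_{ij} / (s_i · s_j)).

Step 1 — column means:
  mean(X) = (4 + 1 + 5 + 5) / 4 = 15/4 = 3.75
  mean(Y) = (7 + 7 + 2 + 8) / 4 = 24/4 = 6

Step 2 — sample variances and covariances s[i,j] = (1/(n-1)) · Σ_k (x_{k,i} - mean_i) · (x_{k,j} - mean_j), with n-1 = 3:
  s[X,X] = ((0.25)·(0.25) + (-2.75)·(-2.75) + (1.25)·(1.25) + (1.25)·(1.25)) / 3 = 10.75/3 = 3.5833
  s[X,Y] = ((0.25)·(1) + (-2.75)·(1) + (1.25)·(-4) + (1.25)·(2)) / 3 = -5/3 = -1.6667
  s[Y,Y] = ((1)·(1) + (1)·(1) + (-4)·(-4) + (2)·(2)) / 3 = 22/3 = 7.3333
  Sample standard deviations s_i = √(s[i,i]):
  s(X) = √(3.5833) = 1.893
  s(Y) = √(7.3333) = 2.708

Step 3 — r_{ij} = s_{ij} / (s_i · s_j):
  r[X,X] = 1 (diagonal).
  r[X,Y] = -1.6667 / (1.893 · 2.708) = -1.6667 / 5.1262 = -0.3251
  r[Y,Y] = 1 (diagonal).

R is symmetric with unit diagonal. Assembling:

R = [[1, -0.3251],
 [-0.3251, 1]]


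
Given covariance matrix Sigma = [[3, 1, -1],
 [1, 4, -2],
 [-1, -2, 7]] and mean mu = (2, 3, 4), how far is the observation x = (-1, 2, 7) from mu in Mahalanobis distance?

Step 1 — centre the observation: (x - mu) = (-3, -1, 3).

Step 2 — invert Sigma (cofactor / det for 3×3, or solve directly):
  Sigma^{-1} = [[0.3692, -0.0769, 0.0308],
 [-0.0769, 0.3077, 0.0769],
 [0.0308, 0.0769, 0.1692]].

Step 3 — form the quadratic (x - mu)^T · Sigma^{-1} · (x - mu):
  Sigma^{-1} · (x - mu) = (-0.9385, 0.1538, 0.3385).
  (x - mu)^T · [Sigma^{-1} · (x - mu)] = (-3)·(-0.9385) + (-1)·(0.1538) + (3)·(0.3385) = 3.6769.

Step 4 — take square root: d = √(3.6769) ≈ 1.9175.

d(x, mu) = √(3.6769) ≈ 1.9175


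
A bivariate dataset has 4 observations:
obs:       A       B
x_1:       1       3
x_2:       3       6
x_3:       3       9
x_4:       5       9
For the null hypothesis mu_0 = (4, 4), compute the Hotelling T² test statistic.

Step 1 — sample mean vector:
  mean(A) = (1 + 3 + 3 + 5) / 4 = 12/4 = 3
  mean(B) = (3 + 6 + 9 + 9) / 4 = 27/4 = 6.75
  x̄ = (3, 6.75),  deviation x̄ - mu_0 = (3, 6.75) - (4, 4) = (-1, 2.75).

Step 2 — sample covariance matrix, S[i,j] = (1/(n-1)) · Σ_k (x_{k,i} - mean_i) · (x_{k,j} - mean_j), divisor n-1 = 3:
  S[A,A] = ((-2)·(-2) + (0)·(0) + (0)·(0) + (2)·(2)) / 3 = 8/3 = 2.6667
  S[A,B] = ((-2)·(-3.75) + (0)·(-0.75) + (0)·(2.25) + (2)·(2.25)) / 3 = 12/3 = 4
  S[B,B] = ((-3.75)·(-3.75) + (-0.75)·(-0.75) + (2.25)·(2.25) + (2.25)·(2.25)) / 3 = 24.75/3 = 8.25
  S = [[2.6667, 4],
 [4, 8.25]].

Step 3 — invert S. det(S) = 2.6667·8.25 - (4)² = 6.
  S^{-1} = (1/det) · [[d, -b], [-b, a]] = [[1.375, -0.6667],
 [-0.6667, 0.4444]].

Step 4 — quadratic form (x̄ - mu_0)^T · S^{-1} · (x̄ - mu_0):
  S^{-1} · (x̄ - mu_0) = (-3.2083, 1.8889),
  (x̄ - mu_0)^T · [...] = (-1)·(-3.2083) + (2.75)·(1.8889) = 8.4028.

Step 5 — scale by n: T² = 4 · 8.4028 = 33.6111.

T² ≈ 33.6111


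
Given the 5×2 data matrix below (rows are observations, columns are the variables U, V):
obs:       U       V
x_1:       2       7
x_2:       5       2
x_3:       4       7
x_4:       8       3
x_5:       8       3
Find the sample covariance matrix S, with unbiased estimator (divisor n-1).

Step 1 — column means:
  mean(U) = (2 + 5 + 4 + 8 + 8) / 5 = 27/5 = 5.4
  mean(V) = (7 + 2 + 7 + 3 + 3) / 5 = 22/5 = 4.4

Step 2 — sample covariance S[i,j] = (1/(n-1)) · Σ_k (x_{k,i} - mean_i) · (x_{k,j} - mean_j), with n-1 = 4.
  S[U,U] = ((-3.4)·(-3.4) + (-0.4)·(-0.4) + (-1.4)·(-1.4) + (2.6)·(2.6) + (2.6)·(2.6)) / 4 = 27.2/4 = 6.8
  S[U,V] = ((-3.4)·(2.6) + (-0.4)·(-2.4) + (-1.4)·(2.6) + (2.6)·(-1.4) + (2.6)·(-1.4)) / 4 = -18.8/4 = -4.7
  S[V,V] = ((2.6)·(2.6) + (-2.4)·(-2.4) + (2.6)·(2.6) + (-1.4)·(-1.4) + (-1.4)·(-1.4)) / 4 = 23.2/4 = 5.8

S is symmetric (S[j,i] = S[i,j]). Assembling:

S = [[6.8, -4.7],
 [-4.7, 5.8]]


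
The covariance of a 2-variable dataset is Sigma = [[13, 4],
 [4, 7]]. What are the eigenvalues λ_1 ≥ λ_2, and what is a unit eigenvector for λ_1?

Step 1 — characteristic polynomial of 2×2 Sigma:
  det(Sigma - λI) = λ² - trace · λ + det = 0.
  trace = 13 + 7 = 20, det = 13·7 - (4)² = 75.
Step 2 — discriminant:
  Δ = trace² - 4·det = 400 - 300 = 100.
Step 3 — eigenvalues:
  λ = (trace ± √Δ)/2 = (20 ± 10)/2,
  λ_1 = 15,  λ_2 = 5.

Step 4 — unit eigenvector for λ_1: solve (Sigma - λ_1 I)v = 0. First row:
  (13 - 15)·v_x + (4)·v_y = 0, i.e. (-2)·v_x + (4)·v_y = 0,
  so v ∝ (b, λ_1 - a) = (4, 2) = u.
  ||u|| = √((4)² + (2)²) = √(20) ≈ 4.4721,
  v_1 = u/||u|| ≈ (0.8944, 0.4472) (||v_1|| = 1).

λ_1 = 15,  λ_2 = 5;  v_1 ≈ (0.8944, 0.4472)


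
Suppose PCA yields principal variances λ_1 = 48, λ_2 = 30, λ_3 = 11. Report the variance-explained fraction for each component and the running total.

Step 1 — total variance = trace(Sigma) = Σ λ_i = 48 + 30 + 11 = 89.

Step 2 — fraction explained by component i = λ_i / Σ λ:
  PC1: 48/89 = 0.5393
  PC2: 30/89 = 0.3371
  PC3: 11/89 = 0.1236

Step 3 — cumulative fraction after k components = (λ_1 + ... + λ_k) / Σ λ:
  k = 1: 48/89 = 0.5393
  k = 2: (48 + 30)/89 = 78/89 = 0.8764
  k = 3: (48 + 30 + 11)/89 = 89/89 = 1

Summary (fraction, with percent):

explained: PC1 0.5393 (53.93%), PC2 0.3371 (33.71%), PC3 0.1236 (12.36%);  cumulative: 0.5393, 0.8764, 1


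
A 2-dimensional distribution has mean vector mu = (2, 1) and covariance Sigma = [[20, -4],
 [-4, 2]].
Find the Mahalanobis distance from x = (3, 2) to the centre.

Step 1 — centre the observation: (x - mu) = (1, 1).

Step 2 — invert Sigma. det(Sigma) = 20·2 - (-4)² = 24.
  Sigma^{-1} = (1/det) · [[d, -b], [-b, a]] = [[0.0833, 0.1667],
 [0.1667, 0.8333]].

Step 3 — form the quadratic (x - mu)^T · Sigma^{-1} · (x - mu):
  Sigma^{-1} · (x - mu) = (0.25, 1).
  (x - mu)^T · [Sigma^{-1} · (x - mu)] = (1)·(0.25) + (1)·(1) = 1.25.

Step 4 — take square root: d = √(1.25) ≈ 1.118.

d(x, mu) = √(1.25) ≈ 1.118


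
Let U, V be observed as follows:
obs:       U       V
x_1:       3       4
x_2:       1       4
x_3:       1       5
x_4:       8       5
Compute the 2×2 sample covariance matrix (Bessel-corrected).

Step 1 — column means:
  mean(U) = (3 + 1 + 1 + 8) / 4 = 13/4 = 3.25
  mean(V) = (4 + 4 + 5 + 5) / 4 = 18/4 = 4.5

Step 2 — sample covariance S[i,j] = (1/(n-1)) · Σ_k (x_{k,i} - mean_i) · (x_{k,j} - mean_j), with n-1 = 3.
  S[U,U] = ((-0.25)·(-0.25) + (-2.25)·(-2.25) + (-2.25)·(-2.25) + (4.75)·(4.75)) / 3 = 32.75/3 = 10.9167
  S[U,V] = ((-0.25)·(-0.5) + (-2.25)·(-0.5) + (-2.25)·(0.5) + (4.75)·(0.5)) / 3 = 2.5/3 = 0.8333
  S[V,V] = ((-0.5)·(-0.5) + (-0.5)·(-0.5) + (0.5)·(0.5) + (0.5)·(0.5)) / 3 = 1/3 = 0.3333

S is symmetric (S[j,i] = S[i,j]). Assembling:

S = [[10.9167, 0.8333],
 [0.8333, 0.3333]]


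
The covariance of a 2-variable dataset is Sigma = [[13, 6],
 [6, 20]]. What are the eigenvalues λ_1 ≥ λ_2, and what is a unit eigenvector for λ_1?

Step 1 — characteristic polynomial of 2×2 Sigma:
  det(Sigma - λI) = λ² - trace · λ + det = 0.
  trace = 13 + 20 = 33, det = 13·20 - (6)² = 224.
Step 2 — discriminant:
  Δ = trace² - 4·det = 1089 - 896 = 193.
Step 3 — eigenvalues:
  λ = (trace ± √Δ)/2 = (33 ± 13.8924)/2,
  λ_1 = 23.4462,  λ_2 = 9.5538.

Step 4 — unit eigenvector for λ_1: solve (Sigma - λ_1 I)v = 0. First row:
  (13 - 23.4462)·v_x + (6)·v_y = 0, i.e. (-10.4462)·v_x + (6)·v_y = 0,
  so v ∝ (b, λ_1 - a) = (6, 10.4462) = u.
  ||u|| = √((6)² + (10.4462)²) = √(145.1236) ≈ 12.0467,
  v_1 = u/||u|| ≈ (0.4981, 0.8671) (||v_1|| = 1).

λ_1 = 23.4462,  λ_2 = 9.5538;  v_1 ≈ (0.4981, 0.8671)


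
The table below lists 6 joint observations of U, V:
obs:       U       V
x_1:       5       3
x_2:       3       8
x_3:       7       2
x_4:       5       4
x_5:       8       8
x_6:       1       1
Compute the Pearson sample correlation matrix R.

Step 1 — column means:
  mean(U) = (5 + 3 + 7 + 5 + 8 + 1) / 6 = 29/6 = 4.8333
  mean(V) = (3 + 8 + 2 + 4 + 8 + 1) / 6 = 26/6 = 4.3333

Step 2 — sample variances and covariances s[i,j] = (1/(n-1)) · Σ_k (x_{k,i} - mean_i) · (x_{k,j} - mean_j), with n-1 = 5:
  s[U,U] = ((0.1667)·(0.1667) + (-1.8333)·(-1.8333) + (2.1667)·(2.1667) + (0.1667)·(0.1667) + (3.1667)·(3.1667) + (-3.8333)·(-3.8333)) / 5 = 32.8333/5 = 6.5667
  s[U,V] = ((0.1667)·(-1.3333) + (-1.8333)·(3.6667) + (2.1667)·(-2.3333) + (0.1667)·(-0.3333) + (3.1667)·(3.6667) + (-3.8333)·(-3.3333)) / 5 = 12.3333/5 = 2.4667
  s[V,V] = ((-1.3333)·(-1.3333) + (3.6667)·(3.6667) + (-2.3333)·(-2.3333) + (-0.3333)·(-0.3333) + (3.6667)·(3.6667) + (-3.3333)·(-3.3333)) / 5 = 45.3333/5 = 9.0667
  Sample standard deviations s_i = √(s[i,i]):
  s(U) = √(6.5667) = 2.5626
  s(V) = √(9.0667) = 3.0111

Step 3 — r_{ij} = s_{ij} / (s_i · s_j):
  r[U,U] = 1 (diagonal).
  r[U,V] = 2.4667 / (2.5626 · 3.0111) = 2.4667 / 7.7161 = 0.3197
  r[V,V] = 1 (diagonal).

R is symmetric with unit diagonal. Assembling:

R = [[1, 0.3197],
 [0.3197, 1]]


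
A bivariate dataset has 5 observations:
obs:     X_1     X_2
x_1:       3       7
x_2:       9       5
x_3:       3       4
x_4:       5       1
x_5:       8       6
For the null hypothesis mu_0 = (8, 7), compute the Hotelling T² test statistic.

Step 1 — sample mean vector:
  mean(X_1) = (3 + 9 + 3 + 5 + 8) / 5 = 28/5 = 5.6
  mean(X_2) = (7 + 5 + 4 + 1 + 6) / 5 = 23/5 = 4.6
  x̄ = (5.6, 4.6),  deviation x̄ - mu_0 = (5.6, 4.6) - (8, 7) = (-2.4, -2.4).

Step 2 — sample covariance matrix, S[i,j] = (1/(n-1)) · Σ_k (x_{k,i} - mean_i) · (x_{k,j} - mean_j), divisor n-1 = 4:
  S[X_1,X_1] = ((-2.6)·(-2.6) + (3.4)·(3.4) + (-2.6)·(-2.6) + (-0.6)·(-0.6) + (2.4)·(2.4)) / 4 = 31.2/4 = 7.8
  S[X_1,X_2] = ((-2.6)·(2.4) + (3.4)·(0.4) + (-2.6)·(-0.6) + (-0.6)·(-3.6) + (2.4)·(1.4)) / 4 = 2.2/4 = 0.55
  S[X_2,X_2] = ((2.4)·(2.4) + (0.4)·(0.4) + (-0.6)·(-0.6) + (-3.6)·(-3.6) + (1.4)·(1.4)) / 4 = 21.2/4 = 5.3
  S = [[7.8, 0.55],
 [0.55, 5.3]].

Step 3 — invert S. det(S) = 7.8·5.3 - (0.55)² = 41.0375.
  S^{-1} = (1/det) · [[d, -b], [-b, a]] = [[0.1292, -0.0134],
 [-0.0134, 0.1901]].

Step 4 — quadratic form (x̄ - mu_0)^T · S^{-1} · (x̄ - mu_0):
  S^{-1} · (x̄ - mu_0) = (-0.2778, -0.424),
  (x̄ - mu_0)^T · [...] = (-2.4)·(-0.2778) + (-2.4)·(-0.424) = 1.6843.

Step 5 — scale by n: T² = 5 · 1.6843 = 8.4216.

T² ≈ 8.4216


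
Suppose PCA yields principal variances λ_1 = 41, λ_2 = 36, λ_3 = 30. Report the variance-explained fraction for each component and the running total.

Step 1 — total variance = trace(Sigma) = Σ λ_i = 41 + 36 + 30 = 107.

Step 2 — fraction explained by component i = λ_i / Σ λ:
  PC1: 41/107 = 0.3832
  PC2: 36/107 = 0.3364
  PC3: 30/107 = 0.2804

Step 3 — cumulative fraction after k components = (λ_1 + ... + λ_k) / Σ λ:
  k = 1: 41/107 = 0.3832
  k = 2: (41 + 36)/107 = 77/107 = 0.7196
  k = 3: (41 + 36 + 30)/107 = 107/107 = 1

Summary (fraction, with percent):

explained: PC1 0.3832 (38.32%), PC2 0.3364 (33.64%), PC3 0.2804 (28.04%);  cumulative: 0.3832, 0.7196, 1


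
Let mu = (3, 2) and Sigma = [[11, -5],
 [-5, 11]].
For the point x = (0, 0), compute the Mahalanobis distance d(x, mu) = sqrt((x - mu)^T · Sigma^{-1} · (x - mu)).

Step 1 — centre the observation: (x - mu) = (-3, -2).

Step 2 — invert Sigma. det(Sigma) = 11·11 - (-5)² = 96.
  Sigma^{-1} = (1/det) · [[d, -b], [-b, a]] = [[0.1146, 0.0521],
 [0.0521, 0.1146]].

Step 3 — form the quadratic (x - mu)^T · Sigma^{-1} · (x - mu):
  Sigma^{-1} · (x - mu) = (-0.4479, -0.3854).
  (x - mu)^T · [Sigma^{-1} · (x - mu)] = (-3)·(-0.4479) + (-2)·(-0.3854) = 2.1146.

Step 4 — take square root: d = √(2.1146) ≈ 1.4542.

d(x, mu) = √(2.1146) ≈ 1.4542
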